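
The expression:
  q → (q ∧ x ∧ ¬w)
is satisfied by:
  {x: True, q: False, w: False}
  {x: False, q: False, w: False}
  {w: True, x: True, q: False}
  {w: True, x: False, q: False}
  {q: True, x: True, w: False}


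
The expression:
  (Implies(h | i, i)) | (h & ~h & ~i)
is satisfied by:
  {i: True, h: False}
  {h: False, i: False}
  {h: True, i: True}


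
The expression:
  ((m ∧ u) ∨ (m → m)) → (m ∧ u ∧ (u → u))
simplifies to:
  m ∧ u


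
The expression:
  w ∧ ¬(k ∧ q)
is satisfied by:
  {w: True, k: False, q: False}
  {q: True, w: True, k: False}
  {k: True, w: True, q: False}


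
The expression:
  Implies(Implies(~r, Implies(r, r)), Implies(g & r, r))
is always true.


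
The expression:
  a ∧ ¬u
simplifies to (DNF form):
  a ∧ ¬u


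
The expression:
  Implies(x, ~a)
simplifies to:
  ~a | ~x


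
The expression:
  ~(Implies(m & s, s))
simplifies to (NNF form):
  False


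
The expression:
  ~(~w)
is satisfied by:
  {w: True}


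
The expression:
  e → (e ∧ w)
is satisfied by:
  {w: True, e: False}
  {e: False, w: False}
  {e: True, w: True}


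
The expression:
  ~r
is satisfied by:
  {r: False}


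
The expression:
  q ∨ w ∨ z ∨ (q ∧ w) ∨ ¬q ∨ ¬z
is always true.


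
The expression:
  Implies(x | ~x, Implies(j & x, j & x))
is always true.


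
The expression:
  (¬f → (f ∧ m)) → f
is always true.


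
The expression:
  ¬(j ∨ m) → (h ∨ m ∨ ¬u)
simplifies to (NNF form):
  h ∨ j ∨ m ∨ ¬u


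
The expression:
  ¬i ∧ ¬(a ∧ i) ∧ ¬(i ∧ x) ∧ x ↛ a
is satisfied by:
  {x: True, i: False, a: False}


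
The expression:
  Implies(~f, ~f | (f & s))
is always true.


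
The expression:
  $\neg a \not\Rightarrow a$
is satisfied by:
  {a: False}


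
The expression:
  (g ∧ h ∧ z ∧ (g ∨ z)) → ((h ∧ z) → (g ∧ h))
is always true.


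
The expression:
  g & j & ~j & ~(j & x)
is never true.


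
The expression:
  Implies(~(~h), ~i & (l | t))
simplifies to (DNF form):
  ~h | (l & ~i) | (t & ~i)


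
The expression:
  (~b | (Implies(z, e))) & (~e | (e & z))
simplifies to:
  (e & z) | (~b & ~e) | (~e & ~z)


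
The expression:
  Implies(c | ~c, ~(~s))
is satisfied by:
  {s: True}


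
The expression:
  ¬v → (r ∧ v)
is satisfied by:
  {v: True}


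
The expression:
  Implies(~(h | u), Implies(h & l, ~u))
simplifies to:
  True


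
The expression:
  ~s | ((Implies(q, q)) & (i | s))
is always true.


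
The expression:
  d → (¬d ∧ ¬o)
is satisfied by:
  {d: False}


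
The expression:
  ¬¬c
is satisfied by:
  {c: True}


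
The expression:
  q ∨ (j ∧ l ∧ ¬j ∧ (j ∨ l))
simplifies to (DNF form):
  q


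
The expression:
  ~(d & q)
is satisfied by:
  {q: False, d: False}
  {d: True, q: False}
  {q: True, d: False}


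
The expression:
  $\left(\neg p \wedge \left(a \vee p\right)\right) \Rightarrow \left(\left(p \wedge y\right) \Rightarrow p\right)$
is always true.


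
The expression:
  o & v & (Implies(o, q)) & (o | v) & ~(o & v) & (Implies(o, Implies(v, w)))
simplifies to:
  False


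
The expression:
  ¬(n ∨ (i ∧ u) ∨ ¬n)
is never true.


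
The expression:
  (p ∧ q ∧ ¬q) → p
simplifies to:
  True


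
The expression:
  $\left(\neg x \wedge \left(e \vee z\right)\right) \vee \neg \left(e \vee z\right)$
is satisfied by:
  {e: False, x: False, z: False}
  {z: True, e: False, x: False}
  {e: True, z: False, x: False}
  {z: True, e: True, x: False}
  {x: True, z: False, e: False}


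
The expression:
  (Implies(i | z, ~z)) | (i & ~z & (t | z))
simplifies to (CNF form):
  ~z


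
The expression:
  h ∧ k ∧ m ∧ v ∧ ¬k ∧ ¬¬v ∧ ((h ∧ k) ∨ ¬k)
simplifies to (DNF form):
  False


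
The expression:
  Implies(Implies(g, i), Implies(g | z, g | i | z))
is always true.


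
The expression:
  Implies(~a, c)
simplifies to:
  a | c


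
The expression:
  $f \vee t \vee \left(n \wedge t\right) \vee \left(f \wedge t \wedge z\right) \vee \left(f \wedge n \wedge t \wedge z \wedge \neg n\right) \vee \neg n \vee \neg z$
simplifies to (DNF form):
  $f \vee t \vee \neg n \vee \neg z$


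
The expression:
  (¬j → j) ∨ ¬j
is always true.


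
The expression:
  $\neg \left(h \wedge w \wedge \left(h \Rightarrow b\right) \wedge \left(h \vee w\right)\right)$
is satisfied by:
  {w: False, b: False, h: False}
  {h: True, w: False, b: False}
  {b: True, w: False, h: False}
  {h: True, b: True, w: False}
  {w: True, h: False, b: False}
  {h: True, w: True, b: False}
  {b: True, w: True, h: False}


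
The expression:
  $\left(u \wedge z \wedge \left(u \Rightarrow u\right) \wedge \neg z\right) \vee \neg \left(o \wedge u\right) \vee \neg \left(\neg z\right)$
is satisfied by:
  {z: True, u: False, o: False}
  {u: False, o: False, z: False}
  {z: True, o: True, u: False}
  {o: True, u: False, z: False}
  {z: True, u: True, o: False}
  {u: True, z: False, o: False}
  {z: True, o: True, u: True}


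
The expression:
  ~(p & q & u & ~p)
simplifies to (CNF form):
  True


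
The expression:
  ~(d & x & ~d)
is always true.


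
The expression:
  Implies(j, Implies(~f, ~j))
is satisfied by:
  {f: True, j: False}
  {j: False, f: False}
  {j: True, f: True}


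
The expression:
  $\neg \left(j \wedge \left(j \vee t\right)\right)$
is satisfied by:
  {j: False}


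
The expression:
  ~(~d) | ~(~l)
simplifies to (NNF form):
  d | l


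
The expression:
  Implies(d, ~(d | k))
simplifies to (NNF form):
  ~d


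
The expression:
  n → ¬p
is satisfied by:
  {p: False, n: False}
  {n: True, p: False}
  {p: True, n: False}


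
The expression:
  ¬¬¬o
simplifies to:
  ¬o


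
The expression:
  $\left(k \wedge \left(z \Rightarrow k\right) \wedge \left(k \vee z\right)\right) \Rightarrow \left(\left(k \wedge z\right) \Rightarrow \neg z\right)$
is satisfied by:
  {k: False, z: False}
  {z: True, k: False}
  {k: True, z: False}


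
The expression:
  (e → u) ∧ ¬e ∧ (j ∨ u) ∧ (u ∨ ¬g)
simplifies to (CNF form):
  ¬e ∧ (j ∨ u) ∧ (u ∨ ¬g)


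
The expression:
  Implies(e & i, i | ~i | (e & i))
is always true.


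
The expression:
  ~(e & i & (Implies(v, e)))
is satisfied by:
  {e: False, i: False}
  {i: True, e: False}
  {e: True, i: False}


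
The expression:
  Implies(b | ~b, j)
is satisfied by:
  {j: True}


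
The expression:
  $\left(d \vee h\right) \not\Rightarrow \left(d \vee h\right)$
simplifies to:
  $\text{False}$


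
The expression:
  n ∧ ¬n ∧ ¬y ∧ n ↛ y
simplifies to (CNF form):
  False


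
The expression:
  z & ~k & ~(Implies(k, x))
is never true.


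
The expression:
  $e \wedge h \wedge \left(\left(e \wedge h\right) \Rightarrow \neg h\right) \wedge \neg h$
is never true.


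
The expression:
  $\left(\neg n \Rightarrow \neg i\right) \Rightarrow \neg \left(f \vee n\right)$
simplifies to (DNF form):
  $\left(i \wedge \neg n\right) \vee \left(\neg f \wedge \neg n\right)$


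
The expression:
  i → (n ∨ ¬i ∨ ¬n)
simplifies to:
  True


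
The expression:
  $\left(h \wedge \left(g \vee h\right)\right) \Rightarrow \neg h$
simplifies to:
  $\neg h$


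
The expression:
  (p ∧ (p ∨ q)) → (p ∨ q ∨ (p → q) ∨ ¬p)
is always true.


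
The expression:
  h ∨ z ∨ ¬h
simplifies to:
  True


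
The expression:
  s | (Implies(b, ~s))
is always true.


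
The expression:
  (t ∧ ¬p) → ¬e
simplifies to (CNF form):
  p ∨ ¬e ∨ ¬t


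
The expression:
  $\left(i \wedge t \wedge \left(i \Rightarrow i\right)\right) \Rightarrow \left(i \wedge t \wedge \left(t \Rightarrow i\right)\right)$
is always true.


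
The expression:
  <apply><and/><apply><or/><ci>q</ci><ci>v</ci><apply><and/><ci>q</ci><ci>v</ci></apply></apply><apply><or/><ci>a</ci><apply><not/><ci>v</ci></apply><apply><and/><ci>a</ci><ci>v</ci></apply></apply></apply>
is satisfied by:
  {a: True, q: True, v: False}
  {q: True, v: False, a: False}
  {a: True, v: True, q: True}
  {a: True, v: True, q: False}


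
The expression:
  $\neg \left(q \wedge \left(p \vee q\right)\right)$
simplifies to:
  $\neg q$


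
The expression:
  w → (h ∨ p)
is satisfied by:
  {p: True, h: True, w: False}
  {p: True, w: False, h: False}
  {h: True, w: False, p: False}
  {h: False, w: False, p: False}
  {p: True, h: True, w: True}
  {p: True, w: True, h: False}
  {h: True, w: True, p: False}


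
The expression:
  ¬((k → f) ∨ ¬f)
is never true.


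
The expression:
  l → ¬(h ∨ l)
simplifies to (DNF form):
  ¬l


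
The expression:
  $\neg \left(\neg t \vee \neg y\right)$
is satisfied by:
  {t: True, y: True}


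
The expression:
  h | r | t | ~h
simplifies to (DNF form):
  True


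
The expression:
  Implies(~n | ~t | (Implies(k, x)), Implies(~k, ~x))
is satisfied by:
  {k: True, x: False}
  {x: False, k: False}
  {x: True, k: True}


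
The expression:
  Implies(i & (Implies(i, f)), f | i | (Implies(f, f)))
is always true.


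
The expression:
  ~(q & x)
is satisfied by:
  {q: False, x: False}
  {x: True, q: False}
  {q: True, x: False}


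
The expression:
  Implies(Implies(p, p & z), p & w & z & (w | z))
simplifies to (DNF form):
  (p & w) | (p & ~z)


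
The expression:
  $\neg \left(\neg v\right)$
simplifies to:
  $v$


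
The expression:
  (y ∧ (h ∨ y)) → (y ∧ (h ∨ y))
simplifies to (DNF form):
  True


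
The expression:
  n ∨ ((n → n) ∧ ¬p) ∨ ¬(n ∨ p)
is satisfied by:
  {n: True, p: False}
  {p: False, n: False}
  {p: True, n: True}


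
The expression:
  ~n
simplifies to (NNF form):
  ~n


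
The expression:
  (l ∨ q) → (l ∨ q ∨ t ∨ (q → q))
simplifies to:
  True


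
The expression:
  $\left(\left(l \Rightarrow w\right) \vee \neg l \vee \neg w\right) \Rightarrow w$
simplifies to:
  $w$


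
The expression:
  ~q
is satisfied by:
  {q: False}


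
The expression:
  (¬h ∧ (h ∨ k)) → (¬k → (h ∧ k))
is always true.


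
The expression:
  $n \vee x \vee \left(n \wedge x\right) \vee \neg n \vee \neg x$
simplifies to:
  $\text{True}$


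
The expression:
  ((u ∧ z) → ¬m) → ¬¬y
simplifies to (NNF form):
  y ∨ (m ∧ u ∧ z)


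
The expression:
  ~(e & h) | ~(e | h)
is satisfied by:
  {h: False, e: False}
  {e: True, h: False}
  {h: True, e: False}


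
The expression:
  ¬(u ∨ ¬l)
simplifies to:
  l ∧ ¬u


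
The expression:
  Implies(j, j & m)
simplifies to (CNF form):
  m | ~j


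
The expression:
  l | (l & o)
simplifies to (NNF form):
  l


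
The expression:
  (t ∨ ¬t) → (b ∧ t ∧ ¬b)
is never true.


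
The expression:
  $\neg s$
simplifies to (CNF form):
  $\neg s$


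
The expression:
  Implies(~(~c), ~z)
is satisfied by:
  {c: False, z: False}
  {z: True, c: False}
  {c: True, z: False}


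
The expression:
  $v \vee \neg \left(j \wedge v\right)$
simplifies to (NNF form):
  $\text{True}$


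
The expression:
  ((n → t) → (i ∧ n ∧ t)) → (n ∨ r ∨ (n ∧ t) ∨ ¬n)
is always true.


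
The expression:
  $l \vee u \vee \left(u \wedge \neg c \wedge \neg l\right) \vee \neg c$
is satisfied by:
  {u: True, l: True, c: False}
  {u: True, c: False, l: False}
  {l: True, c: False, u: False}
  {l: False, c: False, u: False}
  {u: True, l: True, c: True}
  {u: True, c: True, l: False}
  {l: True, c: True, u: False}


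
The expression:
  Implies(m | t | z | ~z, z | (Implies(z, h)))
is always true.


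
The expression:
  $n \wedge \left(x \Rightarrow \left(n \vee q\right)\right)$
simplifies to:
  $n$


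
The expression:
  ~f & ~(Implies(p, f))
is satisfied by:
  {p: True, f: False}


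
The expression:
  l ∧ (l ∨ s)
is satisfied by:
  {l: True}


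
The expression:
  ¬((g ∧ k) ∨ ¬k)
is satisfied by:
  {k: True, g: False}


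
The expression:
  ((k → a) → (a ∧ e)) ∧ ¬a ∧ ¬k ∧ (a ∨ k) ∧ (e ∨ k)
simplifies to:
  False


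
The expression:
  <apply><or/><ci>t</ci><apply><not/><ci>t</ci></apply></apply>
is always true.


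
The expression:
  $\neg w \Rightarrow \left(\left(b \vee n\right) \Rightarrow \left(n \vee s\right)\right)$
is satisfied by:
  {n: True, s: True, w: True, b: False}
  {n: True, s: True, w: False, b: False}
  {n: True, w: True, s: False, b: False}
  {n: True, w: False, s: False, b: False}
  {s: True, w: True, n: False, b: False}
  {s: True, n: False, w: False, b: False}
  {s: False, w: True, n: False, b: False}
  {s: False, n: False, w: False, b: False}
  {n: True, b: True, s: True, w: True}
  {n: True, b: True, s: True, w: False}
  {n: True, b: True, w: True, s: False}
  {n: True, b: True, w: False, s: False}
  {b: True, s: True, w: True, n: False}
  {b: True, s: True, w: False, n: False}
  {b: True, w: True, s: False, n: False}


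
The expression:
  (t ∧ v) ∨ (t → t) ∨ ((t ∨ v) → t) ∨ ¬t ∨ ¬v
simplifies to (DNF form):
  True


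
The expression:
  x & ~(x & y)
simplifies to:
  x & ~y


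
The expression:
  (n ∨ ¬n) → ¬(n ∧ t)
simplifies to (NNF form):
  ¬n ∨ ¬t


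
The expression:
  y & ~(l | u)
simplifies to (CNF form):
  y & ~l & ~u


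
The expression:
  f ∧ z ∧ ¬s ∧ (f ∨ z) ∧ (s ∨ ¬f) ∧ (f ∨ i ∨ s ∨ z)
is never true.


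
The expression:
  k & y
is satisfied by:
  {y: True, k: True}


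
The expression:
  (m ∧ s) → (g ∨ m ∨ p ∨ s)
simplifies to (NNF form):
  True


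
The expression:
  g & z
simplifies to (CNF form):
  g & z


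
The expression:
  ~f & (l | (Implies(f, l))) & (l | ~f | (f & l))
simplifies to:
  ~f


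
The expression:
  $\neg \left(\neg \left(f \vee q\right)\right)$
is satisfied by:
  {q: True, f: True}
  {q: True, f: False}
  {f: True, q: False}


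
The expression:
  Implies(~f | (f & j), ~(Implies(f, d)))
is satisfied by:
  {f: True, d: False, j: False}
  {j: True, f: True, d: False}
  {d: True, f: True, j: False}


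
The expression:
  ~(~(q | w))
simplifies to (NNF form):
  q | w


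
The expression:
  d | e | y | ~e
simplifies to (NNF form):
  True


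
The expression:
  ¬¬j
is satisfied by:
  {j: True}


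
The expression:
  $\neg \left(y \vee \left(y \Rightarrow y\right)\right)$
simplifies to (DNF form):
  $\text{False}$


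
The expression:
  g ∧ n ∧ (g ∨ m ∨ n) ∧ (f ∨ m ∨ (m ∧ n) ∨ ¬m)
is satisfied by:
  {g: True, n: True}


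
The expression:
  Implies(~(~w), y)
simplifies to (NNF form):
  y | ~w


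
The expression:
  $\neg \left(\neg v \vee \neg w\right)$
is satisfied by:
  {w: True, v: True}


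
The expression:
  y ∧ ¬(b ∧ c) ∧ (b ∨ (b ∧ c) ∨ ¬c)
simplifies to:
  y ∧ ¬c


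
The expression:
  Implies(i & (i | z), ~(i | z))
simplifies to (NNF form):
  ~i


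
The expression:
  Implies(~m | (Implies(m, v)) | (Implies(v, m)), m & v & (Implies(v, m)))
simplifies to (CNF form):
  m & v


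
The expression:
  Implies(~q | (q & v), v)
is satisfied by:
  {q: True, v: True}
  {q: True, v: False}
  {v: True, q: False}


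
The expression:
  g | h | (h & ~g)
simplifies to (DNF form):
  g | h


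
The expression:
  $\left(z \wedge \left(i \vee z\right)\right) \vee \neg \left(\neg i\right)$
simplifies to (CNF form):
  $i \vee z$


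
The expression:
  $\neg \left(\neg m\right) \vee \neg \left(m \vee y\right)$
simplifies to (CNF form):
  $m \vee \neg y$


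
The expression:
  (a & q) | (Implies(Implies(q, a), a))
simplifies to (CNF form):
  a | q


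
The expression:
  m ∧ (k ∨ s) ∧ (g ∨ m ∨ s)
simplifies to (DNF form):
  (k ∧ m) ∨ (m ∧ s)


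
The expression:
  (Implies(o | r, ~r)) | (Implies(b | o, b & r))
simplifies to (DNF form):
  b | ~o | ~r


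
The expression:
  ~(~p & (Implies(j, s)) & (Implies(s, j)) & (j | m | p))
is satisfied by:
  {p: True, m: False, s: False, j: False}
  {p: True, s: True, m: False, j: False}
  {p: True, m: True, s: False, j: False}
  {p: True, s: True, m: True, j: False}
  {j: True, p: True, m: False, s: False}
  {j: True, p: True, s: True, m: False}
  {j: True, p: True, m: True, s: False}
  {j: True, p: True, s: True, m: True}
  {j: False, m: False, s: False, p: False}
  {s: True, j: False, m: False, p: False}
  {s: True, m: True, j: False, p: False}
  {j: True, m: False, s: False, p: False}
  {j: True, m: True, s: False, p: False}


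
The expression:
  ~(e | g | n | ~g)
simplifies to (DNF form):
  False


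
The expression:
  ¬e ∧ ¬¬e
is never true.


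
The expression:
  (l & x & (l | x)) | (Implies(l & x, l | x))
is always true.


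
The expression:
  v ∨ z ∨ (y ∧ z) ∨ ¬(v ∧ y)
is always true.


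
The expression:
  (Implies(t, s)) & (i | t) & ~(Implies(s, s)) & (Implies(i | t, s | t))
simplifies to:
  False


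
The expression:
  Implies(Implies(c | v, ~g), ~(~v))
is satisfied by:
  {v: True, g: True, c: True}
  {v: True, g: True, c: False}
  {v: True, c: True, g: False}
  {v: True, c: False, g: False}
  {g: True, c: True, v: False}


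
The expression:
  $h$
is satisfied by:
  {h: True}


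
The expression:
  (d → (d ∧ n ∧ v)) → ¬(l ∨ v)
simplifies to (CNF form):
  (d ∨ ¬l) ∧ (d ∨ ¬v) ∧ (¬n ∨ ¬v) ∧ (d ∨ ¬l ∨ ¬n) ∧ (d ∨ ¬l ∨ ¬v) ∧ (d ∨ ¬n ∨ ¬v) ∧ (¬l ∨ ¬n ∨ ¬v)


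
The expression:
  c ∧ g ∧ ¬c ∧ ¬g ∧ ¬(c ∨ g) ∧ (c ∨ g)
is never true.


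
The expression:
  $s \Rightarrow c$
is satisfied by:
  {c: True, s: False}
  {s: False, c: False}
  {s: True, c: True}


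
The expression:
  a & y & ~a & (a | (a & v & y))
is never true.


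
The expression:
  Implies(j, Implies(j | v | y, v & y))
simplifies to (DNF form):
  ~j | (v & y)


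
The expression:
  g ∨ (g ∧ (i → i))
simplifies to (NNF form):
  g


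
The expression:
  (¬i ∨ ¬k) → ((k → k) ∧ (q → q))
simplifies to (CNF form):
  True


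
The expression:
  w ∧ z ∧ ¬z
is never true.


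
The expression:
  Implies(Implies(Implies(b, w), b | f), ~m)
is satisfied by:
  {b: False, m: False, f: False}
  {f: True, b: False, m: False}
  {b: True, f: False, m: False}
  {f: True, b: True, m: False}
  {m: True, f: False, b: False}


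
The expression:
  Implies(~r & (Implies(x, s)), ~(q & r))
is always true.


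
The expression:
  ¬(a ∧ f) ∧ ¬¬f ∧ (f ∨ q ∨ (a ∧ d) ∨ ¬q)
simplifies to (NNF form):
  f ∧ ¬a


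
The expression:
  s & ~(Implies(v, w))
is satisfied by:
  {s: True, v: True, w: False}


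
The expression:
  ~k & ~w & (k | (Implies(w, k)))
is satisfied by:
  {w: False, k: False}


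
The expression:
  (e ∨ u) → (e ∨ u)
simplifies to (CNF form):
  True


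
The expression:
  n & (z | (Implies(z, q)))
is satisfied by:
  {n: True}


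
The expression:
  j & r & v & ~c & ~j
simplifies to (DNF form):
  False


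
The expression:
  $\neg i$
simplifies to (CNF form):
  $\neg i$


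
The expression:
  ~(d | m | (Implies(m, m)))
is never true.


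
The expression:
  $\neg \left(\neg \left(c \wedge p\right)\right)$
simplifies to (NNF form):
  $c \wedge p$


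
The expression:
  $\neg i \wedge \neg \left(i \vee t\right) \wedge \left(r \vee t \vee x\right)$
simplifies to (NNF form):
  $\neg i \wedge \neg t \wedge \left(r \vee x\right)$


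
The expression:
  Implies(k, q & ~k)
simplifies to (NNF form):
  ~k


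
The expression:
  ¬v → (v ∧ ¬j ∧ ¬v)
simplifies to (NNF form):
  v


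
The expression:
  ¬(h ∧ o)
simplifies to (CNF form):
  ¬h ∨ ¬o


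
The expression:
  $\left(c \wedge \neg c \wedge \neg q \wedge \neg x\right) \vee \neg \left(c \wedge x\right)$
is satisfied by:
  {c: False, x: False}
  {x: True, c: False}
  {c: True, x: False}


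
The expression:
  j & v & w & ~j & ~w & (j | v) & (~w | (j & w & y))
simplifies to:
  False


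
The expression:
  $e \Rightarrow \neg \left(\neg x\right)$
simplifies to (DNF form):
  $x \vee \neg e$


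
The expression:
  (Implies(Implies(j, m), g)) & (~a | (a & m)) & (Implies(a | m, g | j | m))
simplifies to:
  (g | j) & (g | ~m) & (m | ~a)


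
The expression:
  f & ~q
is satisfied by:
  {f: True, q: False}


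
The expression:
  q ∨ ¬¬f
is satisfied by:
  {q: True, f: True}
  {q: True, f: False}
  {f: True, q: False}


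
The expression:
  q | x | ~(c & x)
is always true.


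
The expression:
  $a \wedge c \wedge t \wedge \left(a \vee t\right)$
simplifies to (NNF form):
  $a \wedge c \wedge t$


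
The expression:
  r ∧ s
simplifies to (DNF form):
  r ∧ s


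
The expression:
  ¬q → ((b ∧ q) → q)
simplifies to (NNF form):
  True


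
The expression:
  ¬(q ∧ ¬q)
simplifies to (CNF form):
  True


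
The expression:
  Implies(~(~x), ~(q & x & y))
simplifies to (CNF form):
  ~q | ~x | ~y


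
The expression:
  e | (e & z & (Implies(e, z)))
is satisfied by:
  {e: True}


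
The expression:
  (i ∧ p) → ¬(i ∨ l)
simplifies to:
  ¬i ∨ ¬p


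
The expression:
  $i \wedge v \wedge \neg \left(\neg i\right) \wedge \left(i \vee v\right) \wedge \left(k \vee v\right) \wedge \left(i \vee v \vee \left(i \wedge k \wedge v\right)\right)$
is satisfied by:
  {i: True, v: True}


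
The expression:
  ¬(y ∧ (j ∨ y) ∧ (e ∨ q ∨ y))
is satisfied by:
  {y: False}


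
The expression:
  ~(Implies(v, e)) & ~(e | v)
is never true.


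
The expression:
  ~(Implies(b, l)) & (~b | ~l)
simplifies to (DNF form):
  b & ~l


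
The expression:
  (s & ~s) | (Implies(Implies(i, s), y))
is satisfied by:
  {i: True, y: True, s: False}
  {y: True, s: False, i: False}
  {i: True, y: True, s: True}
  {y: True, s: True, i: False}
  {i: True, s: False, y: False}


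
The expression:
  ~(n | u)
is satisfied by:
  {n: False, u: False}


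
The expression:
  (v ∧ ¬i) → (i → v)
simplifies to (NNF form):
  True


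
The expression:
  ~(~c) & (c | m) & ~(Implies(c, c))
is never true.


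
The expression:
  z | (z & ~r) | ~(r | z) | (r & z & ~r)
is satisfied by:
  {z: True, r: False}
  {r: False, z: False}
  {r: True, z: True}


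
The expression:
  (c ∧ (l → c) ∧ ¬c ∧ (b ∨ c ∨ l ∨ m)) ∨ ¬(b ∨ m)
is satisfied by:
  {b: False, m: False}


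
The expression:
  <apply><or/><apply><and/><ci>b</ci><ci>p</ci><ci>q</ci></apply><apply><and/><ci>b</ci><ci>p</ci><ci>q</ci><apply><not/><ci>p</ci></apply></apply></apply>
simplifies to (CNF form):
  <apply><and/><ci>b</ci><ci>p</ci><ci>q</ci></apply>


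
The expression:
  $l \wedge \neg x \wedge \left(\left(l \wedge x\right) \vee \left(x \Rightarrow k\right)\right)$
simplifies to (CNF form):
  $l \wedge \neg x$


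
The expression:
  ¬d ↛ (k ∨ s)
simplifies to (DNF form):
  ¬d ∧ ¬k ∧ ¬s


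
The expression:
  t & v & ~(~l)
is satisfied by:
  {t: True, v: True, l: True}


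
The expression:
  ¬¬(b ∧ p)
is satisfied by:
  {p: True, b: True}


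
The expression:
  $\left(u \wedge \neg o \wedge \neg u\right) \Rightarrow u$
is always true.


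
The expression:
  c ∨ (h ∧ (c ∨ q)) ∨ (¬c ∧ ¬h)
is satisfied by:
  {q: True, c: True, h: False}
  {q: True, h: False, c: False}
  {c: True, h: False, q: False}
  {c: False, h: False, q: False}
  {q: True, c: True, h: True}
  {q: True, h: True, c: False}
  {c: True, h: True, q: False}


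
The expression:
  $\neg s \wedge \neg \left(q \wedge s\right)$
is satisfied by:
  {s: False}


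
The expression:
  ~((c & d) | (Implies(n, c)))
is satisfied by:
  {n: True, c: False}


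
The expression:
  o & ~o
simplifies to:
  False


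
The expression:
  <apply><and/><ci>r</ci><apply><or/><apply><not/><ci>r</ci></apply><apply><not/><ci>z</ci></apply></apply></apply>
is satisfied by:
  {r: True, z: False}


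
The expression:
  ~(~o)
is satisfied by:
  {o: True}


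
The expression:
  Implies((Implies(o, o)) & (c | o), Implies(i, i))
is always true.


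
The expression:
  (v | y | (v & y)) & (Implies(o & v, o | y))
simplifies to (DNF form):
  v | y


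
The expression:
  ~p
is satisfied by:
  {p: False}


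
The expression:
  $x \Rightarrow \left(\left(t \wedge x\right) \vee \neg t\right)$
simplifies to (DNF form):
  $\text{True}$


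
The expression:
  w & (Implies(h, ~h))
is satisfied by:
  {w: True, h: False}


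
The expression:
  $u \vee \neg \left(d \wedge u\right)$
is always true.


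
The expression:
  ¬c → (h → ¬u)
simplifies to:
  c ∨ ¬h ∨ ¬u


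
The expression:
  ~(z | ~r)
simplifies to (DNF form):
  r & ~z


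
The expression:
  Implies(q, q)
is always true.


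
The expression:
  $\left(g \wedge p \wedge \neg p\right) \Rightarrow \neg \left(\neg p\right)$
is always true.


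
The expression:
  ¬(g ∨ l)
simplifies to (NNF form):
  ¬g ∧ ¬l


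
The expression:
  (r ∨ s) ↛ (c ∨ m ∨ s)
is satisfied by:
  {r: True, c: False, s: False, m: False}


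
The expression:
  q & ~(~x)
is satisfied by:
  {x: True, q: True}


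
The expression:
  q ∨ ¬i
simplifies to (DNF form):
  q ∨ ¬i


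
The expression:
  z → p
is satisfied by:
  {p: True, z: False}
  {z: False, p: False}
  {z: True, p: True}


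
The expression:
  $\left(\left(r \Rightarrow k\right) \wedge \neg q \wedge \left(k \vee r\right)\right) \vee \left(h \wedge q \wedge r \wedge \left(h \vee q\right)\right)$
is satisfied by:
  {k: True, r: True, h: True, q: False}
  {k: True, r: True, h: False, q: False}
  {k: True, h: True, r: False, q: False}
  {k: True, h: False, r: False, q: False}
  {k: True, q: True, r: True, h: True}
  {q: True, r: True, h: True, k: False}


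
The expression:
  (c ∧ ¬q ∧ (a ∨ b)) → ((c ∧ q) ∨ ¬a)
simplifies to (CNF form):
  q ∨ ¬a ∨ ¬c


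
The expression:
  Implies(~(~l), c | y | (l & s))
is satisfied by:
  {y: True, c: True, s: True, l: False}
  {y: True, c: True, l: False, s: False}
  {y: True, s: True, l: False, c: False}
  {y: True, l: False, s: False, c: False}
  {c: True, s: True, l: False, y: False}
  {c: True, l: False, s: False, y: False}
  {s: True, c: False, l: False, y: False}
  {c: False, l: False, s: False, y: False}
  {c: True, y: True, l: True, s: True}
  {c: True, y: True, l: True, s: False}
  {y: True, l: True, s: True, c: False}
  {y: True, l: True, c: False, s: False}
  {s: True, l: True, c: True, y: False}
  {l: True, c: True, y: False, s: False}
  {l: True, s: True, y: False, c: False}


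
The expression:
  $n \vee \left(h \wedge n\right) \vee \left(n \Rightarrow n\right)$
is always true.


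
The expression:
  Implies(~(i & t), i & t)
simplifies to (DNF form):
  i & t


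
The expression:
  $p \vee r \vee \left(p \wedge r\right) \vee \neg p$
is always true.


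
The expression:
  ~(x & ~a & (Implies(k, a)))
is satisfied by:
  {a: True, k: True, x: False}
  {a: True, k: False, x: False}
  {k: True, a: False, x: False}
  {a: False, k: False, x: False}
  {a: True, x: True, k: True}
  {a: True, x: True, k: False}
  {x: True, k: True, a: False}


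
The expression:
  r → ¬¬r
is always true.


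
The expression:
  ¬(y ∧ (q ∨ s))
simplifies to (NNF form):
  (¬q ∧ ¬s) ∨ ¬y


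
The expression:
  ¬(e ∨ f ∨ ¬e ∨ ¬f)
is never true.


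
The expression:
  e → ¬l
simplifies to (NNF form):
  ¬e ∨ ¬l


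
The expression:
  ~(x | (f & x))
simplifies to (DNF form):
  ~x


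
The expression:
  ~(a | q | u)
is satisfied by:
  {q: False, u: False, a: False}


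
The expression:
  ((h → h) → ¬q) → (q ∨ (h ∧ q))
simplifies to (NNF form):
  q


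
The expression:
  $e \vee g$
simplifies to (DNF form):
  $e \vee g$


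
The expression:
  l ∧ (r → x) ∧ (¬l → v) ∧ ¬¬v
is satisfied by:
  {v: True, x: True, l: True, r: False}
  {v: True, l: True, x: False, r: False}
  {v: True, r: True, x: True, l: True}


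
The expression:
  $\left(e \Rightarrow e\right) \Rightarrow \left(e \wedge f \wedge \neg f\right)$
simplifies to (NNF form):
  $\text{False}$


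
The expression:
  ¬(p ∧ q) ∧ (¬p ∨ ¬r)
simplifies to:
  (¬q ∧ ¬r) ∨ ¬p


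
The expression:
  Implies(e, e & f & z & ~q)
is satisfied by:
  {z: True, f: True, q: False, e: False}
  {z: True, q: False, f: False, e: False}
  {f: True, z: False, q: False, e: False}
  {z: False, q: False, f: False, e: False}
  {z: True, f: True, q: True, e: False}
  {z: True, q: True, f: False, e: False}
  {f: True, q: True, z: False, e: False}
  {q: True, z: False, f: False, e: False}
  {e: True, z: True, f: True, q: False}


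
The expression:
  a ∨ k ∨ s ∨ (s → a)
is always true.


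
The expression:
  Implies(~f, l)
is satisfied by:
  {l: True, f: True}
  {l: True, f: False}
  {f: True, l: False}


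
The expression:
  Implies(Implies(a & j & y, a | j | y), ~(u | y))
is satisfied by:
  {u: False, y: False}


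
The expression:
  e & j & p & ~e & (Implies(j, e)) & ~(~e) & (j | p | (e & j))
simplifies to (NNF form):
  False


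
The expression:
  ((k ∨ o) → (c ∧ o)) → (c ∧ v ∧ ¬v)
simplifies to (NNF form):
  (k ∧ ¬o) ∨ (o ∧ ¬c)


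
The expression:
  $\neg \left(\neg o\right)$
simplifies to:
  $o$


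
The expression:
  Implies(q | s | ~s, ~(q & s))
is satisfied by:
  {s: False, q: False}
  {q: True, s: False}
  {s: True, q: False}


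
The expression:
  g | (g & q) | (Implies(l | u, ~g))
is always true.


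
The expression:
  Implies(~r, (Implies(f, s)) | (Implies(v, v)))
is always true.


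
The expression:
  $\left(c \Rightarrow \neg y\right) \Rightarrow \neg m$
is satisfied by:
  {c: True, y: True, m: False}
  {c: True, y: False, m: False}
  {y: True, c: False, m: False}
  {c: False, y: False, m: False}
  {c: True, m: True, y: True}


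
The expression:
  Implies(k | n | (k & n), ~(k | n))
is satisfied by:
  {n: False, k: False}


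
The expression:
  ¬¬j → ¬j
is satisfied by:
  {j: False}


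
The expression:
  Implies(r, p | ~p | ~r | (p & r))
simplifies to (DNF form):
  True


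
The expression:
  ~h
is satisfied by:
  {h: False}


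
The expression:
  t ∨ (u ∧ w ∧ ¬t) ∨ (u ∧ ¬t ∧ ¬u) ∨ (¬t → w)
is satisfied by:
  {t: True, w: True}
  {t: True, w: False}
  {w: True, t: False}


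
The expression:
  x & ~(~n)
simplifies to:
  n & x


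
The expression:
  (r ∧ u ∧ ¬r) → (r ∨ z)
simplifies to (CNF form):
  True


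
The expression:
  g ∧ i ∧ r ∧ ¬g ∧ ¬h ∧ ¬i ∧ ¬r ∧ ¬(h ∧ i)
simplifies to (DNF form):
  False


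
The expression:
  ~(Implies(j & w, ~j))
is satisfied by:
  {j: True, w: True}


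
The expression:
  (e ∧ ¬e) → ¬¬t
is always true.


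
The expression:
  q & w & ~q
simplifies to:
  False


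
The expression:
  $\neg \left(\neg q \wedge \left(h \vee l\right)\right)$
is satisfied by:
  {q: True, h: False, l: False}
  {q: True, l: True, h: False}
  {q: True, h: True, l: False}
  {q: True, l: True, h: True}
  {l: False, h: False, q: False}


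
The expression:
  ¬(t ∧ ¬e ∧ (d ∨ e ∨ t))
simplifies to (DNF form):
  e ∨ ¬t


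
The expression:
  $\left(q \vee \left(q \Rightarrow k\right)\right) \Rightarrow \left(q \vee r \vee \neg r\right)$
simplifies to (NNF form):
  $\text{True}$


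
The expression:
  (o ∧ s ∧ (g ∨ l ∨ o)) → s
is always true.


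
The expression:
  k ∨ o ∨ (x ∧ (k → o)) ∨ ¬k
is always true.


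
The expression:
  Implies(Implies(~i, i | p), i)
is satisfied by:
  {i: True, p: False}
  {p: False, i: False}
  {p: True, i: True}


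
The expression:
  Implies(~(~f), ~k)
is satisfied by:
  {k: False, f: False}
  {f: True, k: False}
  {k: True, f: False}


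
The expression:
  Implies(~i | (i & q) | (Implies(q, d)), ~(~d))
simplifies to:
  d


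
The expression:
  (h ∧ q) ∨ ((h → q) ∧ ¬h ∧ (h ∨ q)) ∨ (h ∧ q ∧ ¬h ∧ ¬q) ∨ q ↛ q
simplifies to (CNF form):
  q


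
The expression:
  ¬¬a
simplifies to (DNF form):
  a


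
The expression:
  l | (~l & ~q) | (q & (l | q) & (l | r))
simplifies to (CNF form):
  l | r | ~q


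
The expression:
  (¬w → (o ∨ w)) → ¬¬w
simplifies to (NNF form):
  w ∨ ¬o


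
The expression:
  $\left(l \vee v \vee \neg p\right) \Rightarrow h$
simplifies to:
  $h \vee \left(p \wedge \neg l \wedge \neg v\right)$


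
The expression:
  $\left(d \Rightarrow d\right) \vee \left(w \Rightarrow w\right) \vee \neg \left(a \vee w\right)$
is always true.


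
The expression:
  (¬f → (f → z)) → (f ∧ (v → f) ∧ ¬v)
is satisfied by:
  {f: True, v: False}


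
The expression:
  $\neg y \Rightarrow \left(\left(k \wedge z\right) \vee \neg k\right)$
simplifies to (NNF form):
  $y \vee z \vee \neg k$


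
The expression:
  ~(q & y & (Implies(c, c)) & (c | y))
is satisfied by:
  {q: False, y: False}
  {y: True, q: False}
  {q: True, y: False}


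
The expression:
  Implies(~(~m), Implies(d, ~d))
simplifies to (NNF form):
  ~d | ~m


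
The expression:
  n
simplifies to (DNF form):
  n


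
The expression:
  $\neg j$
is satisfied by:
  {j: False}


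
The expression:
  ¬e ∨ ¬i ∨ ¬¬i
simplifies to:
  True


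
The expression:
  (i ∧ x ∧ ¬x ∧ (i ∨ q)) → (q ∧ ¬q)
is always true.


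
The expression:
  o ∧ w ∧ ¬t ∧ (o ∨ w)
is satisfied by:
  {w: True, o: True, t: False}


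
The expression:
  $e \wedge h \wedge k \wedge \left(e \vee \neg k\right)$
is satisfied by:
  {h: True, e: True, k: True}


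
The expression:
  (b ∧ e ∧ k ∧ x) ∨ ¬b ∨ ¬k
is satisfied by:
  {x: True, e: True, k: False, b: False}
  {x: True, e: False, k: False, b: False}
  {e: True, x: False, k: False, b: False}
  {x: False, e: False, k: False, b: False}
  {x: True, b: True, e: True, k: False}
  {x: True, b: True, e: False, k: False}
  {b: True, e: True, x: False, k: False}
  {b: True, x: False, e: False, k: False}
  {x: True, k: True, e: True, b: False}
  {x: True, k: True, e: False, b: False}
  {k: True, e: True, x: False, b: False}
  {k: True, x: False, e: False, b: False}
  {x: True, b: True, k: True, e: True}


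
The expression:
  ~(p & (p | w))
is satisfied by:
  {p: False}


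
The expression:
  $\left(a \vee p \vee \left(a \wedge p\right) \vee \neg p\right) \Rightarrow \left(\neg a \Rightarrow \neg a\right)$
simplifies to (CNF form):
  $\text{True}$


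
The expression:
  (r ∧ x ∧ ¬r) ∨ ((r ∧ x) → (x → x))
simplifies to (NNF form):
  True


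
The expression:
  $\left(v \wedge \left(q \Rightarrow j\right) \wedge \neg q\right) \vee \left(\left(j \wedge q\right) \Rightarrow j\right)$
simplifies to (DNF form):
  $\text{True}$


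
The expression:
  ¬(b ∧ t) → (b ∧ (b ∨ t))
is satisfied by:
  {b: True}


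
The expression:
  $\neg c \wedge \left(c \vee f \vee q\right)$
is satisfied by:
  {q: True, f: True, c: False}
  {q: True, f: False, c: False}
  {f: True, q: False, c: False}


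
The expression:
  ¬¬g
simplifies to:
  g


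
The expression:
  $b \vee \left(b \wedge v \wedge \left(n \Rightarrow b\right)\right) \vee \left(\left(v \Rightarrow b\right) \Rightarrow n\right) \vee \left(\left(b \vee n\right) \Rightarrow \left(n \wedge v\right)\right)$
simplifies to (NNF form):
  $\text{True}$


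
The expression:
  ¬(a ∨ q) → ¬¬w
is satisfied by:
  {a: True, q: True, w: True}
  {a: True, q: True, w: False}
  {a: True, w: True, q: False}
  {a: True, w: False, q: False}
  {q: True, w: True, a: False}
  {q: True, w: False, a: False}
  {w: True, q: False, a: False}


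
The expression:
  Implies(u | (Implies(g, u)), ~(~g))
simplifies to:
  g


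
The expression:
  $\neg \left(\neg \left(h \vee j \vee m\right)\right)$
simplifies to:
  $h \vee j \vee m$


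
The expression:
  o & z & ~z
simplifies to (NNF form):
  False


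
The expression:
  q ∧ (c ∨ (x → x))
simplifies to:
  q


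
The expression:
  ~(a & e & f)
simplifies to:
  ~a | ~e | ~f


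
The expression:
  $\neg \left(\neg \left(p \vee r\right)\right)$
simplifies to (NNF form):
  $p \vee r$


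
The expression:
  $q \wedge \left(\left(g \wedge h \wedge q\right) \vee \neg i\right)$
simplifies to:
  $q \wedge \left(g \vee \neg i\right) \wedge \left(h \vee \neg i\right)$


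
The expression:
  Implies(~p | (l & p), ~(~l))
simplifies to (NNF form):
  l | p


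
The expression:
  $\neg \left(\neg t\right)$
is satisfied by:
  {t: True}


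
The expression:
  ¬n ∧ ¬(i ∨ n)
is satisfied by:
  {n: False, i: False}


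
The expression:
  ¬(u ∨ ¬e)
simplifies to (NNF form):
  e ∧ ¬u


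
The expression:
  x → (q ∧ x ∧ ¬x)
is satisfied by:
  {x: False}


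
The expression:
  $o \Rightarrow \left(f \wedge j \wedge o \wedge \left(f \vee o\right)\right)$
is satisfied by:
  {j: True, f: True, o: False}
  {j: True, f: False, o: False}
  {f: True, j: False, o: False}
  {j: False, f: False, o: False}
  {o: True, j: True, f: True}


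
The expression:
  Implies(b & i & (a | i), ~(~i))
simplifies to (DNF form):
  True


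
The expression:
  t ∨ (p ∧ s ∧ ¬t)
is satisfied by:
  {t: True, s: True, p: True}
  {t: True, s: True, p: False}
  {t: True, p: True, s: False}
  {t: True, p: False, s: False}
  {s: True, p: True, t: False}


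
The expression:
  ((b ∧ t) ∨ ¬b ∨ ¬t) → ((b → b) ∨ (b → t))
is always true.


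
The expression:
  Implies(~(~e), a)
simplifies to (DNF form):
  a | ~e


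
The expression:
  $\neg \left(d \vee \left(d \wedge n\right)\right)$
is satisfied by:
  {d: False}


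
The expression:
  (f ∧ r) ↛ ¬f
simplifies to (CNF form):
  f ∧ r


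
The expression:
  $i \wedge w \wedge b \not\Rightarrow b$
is never true.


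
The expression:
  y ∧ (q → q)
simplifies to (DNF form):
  y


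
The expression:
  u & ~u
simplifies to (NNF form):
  False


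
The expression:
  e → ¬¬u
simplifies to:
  u ∨ ¬e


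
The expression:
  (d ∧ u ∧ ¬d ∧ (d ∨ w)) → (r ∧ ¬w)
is always true.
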